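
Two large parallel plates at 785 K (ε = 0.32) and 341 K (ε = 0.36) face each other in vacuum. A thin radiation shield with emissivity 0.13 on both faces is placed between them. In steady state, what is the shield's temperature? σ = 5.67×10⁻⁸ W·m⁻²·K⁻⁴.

In steady state the net flux on the hot side equals that on the cold side.
σ(T₁⁴−T_s⁴)/D₁ = σ(T_s⁴−T₂⁴)/D₂, with D₁ = 1/ε₁+1/ε_s−1 = 9.817, D₂ = 1/ε_s+1/ε₂−1 = 9.470.
Solve for T_s⁴: T_s⁴ = (D₂·T₁⁴ + D₁·T₂⁴)/(D₁+D₂) = 1.933×10¹¹ K⁴.

T_s ≈ 663 K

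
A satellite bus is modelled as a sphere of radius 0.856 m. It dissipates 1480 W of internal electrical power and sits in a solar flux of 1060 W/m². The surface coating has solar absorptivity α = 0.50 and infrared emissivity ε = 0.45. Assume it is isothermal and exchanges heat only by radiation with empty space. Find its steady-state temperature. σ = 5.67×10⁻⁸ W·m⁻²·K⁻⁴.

T ≈ 327 K

At steady state, absorbed solar power + internal power = radiated power.
Absorbed: α·S·A_cross = 0.50·1060·2.302 = 1220 W (cross-section πr²).
Total input = 1220 + 1480 = 2700 W.
Radiated: εσ·A_surf·T⁴ with A_surf = 4πr² = 9.208 m².
T⁴ = 2700/(0.45·5.67×10⁻⁸·9.208) = 1.149×10¹⁰ K⁴.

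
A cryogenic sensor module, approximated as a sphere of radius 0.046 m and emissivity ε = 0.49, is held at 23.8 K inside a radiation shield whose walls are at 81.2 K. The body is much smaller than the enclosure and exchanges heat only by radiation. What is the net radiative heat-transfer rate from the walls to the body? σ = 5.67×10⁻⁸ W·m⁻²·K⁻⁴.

P_net ≈ 0.0319 W

For a small grey body in a large enclosure: P_net = εσA(T_body⁴ − T_wall⁴).
A = 4πr² = 0.02659 m²; T_body⁴ − T_wall⁴ = 3.209×10⁵ − 4.347×10⁷ = -4.315×10⁷ K⁴.
|P_net| = 0.49·5.67×10⁻⁸·0.02659·4.315×10⁷.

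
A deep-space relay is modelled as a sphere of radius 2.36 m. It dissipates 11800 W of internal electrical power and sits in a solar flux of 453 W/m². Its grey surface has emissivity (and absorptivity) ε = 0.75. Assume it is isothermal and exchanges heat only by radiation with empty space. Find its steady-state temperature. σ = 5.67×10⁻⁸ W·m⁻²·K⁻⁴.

At steady state, absorbed solar power + internal power = radiated power.
Absorbed: α·S·A_cross = 0.75·453·17.50 = 5945 W (cross-section πr²).
Total input = 5945 + 11800 = 17740 W.
Radiated: εσ·A_surf·T⁴ with A_surf = 4πr² = 69.99 m².
T⁴ = 17740/(0.75·5.67×10⁻⁸·69.99) = 5.962×10⁹ K⁴.

T ≈ 278 K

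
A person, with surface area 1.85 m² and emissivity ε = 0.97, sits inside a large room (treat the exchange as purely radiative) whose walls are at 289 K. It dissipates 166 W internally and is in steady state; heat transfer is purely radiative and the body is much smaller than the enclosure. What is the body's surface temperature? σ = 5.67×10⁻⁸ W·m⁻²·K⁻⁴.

T ≈ 305 K

For a small grey body in a large enclosure, net radiated power = εσA(T⁴ − T_w⁴).
Steady state: P = εσA(T⁴ − T_w⁴) with A = 1.85 m².
T⁴ = P/(εσA) + T_w⁴ = 166/(0.97·5.67×10⁻⁸·1.850) + (289)⁴
    = 1.631×10⁹ + 6.976×10⁹ = 8.607×10⁹ K⁴.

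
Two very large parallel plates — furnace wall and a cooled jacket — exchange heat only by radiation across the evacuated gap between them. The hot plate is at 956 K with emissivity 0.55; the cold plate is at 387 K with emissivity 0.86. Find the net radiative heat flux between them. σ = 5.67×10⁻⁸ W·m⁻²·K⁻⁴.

For two infinite grey parallel plates, q = σ(T₁⁴ − T₂⁴)/(1/ε₁ + 1/ε₂ − 1).
T₁⁴ − T₂⁴ = 8.353×10¹¹ − 2.243×10¹⁰ = 8.128×10¹¹ K⁴.
1/ε₁ + 1/ε₂ − 1 = 1.818 + 1.163 − 1 = 1.981.
q = 5.67×10⁻⁸ × 8.128×10¹¹ / 1.981.

q ≈ 23300 W/m²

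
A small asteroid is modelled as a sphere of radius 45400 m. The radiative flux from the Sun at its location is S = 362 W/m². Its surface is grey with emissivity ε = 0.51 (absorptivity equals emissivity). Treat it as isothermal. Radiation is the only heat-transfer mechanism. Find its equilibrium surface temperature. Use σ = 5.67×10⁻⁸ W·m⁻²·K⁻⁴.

At equilibrium, absorbed power = emitted power.
Absorbing cross-section = πr² = 6.475×10⁹ m²; emitting surface = 4πr² = 2.590×10¹⁰ m² (ratio 4).
εS·A_cross = εσ·A_surf·T⁴  ⇒  T⁴ = S/(4σ)   (ε cancels).
T⁴ = 362/(4·5.67×10⁻⁸) = 1.596×10⁹ K⁴.
T = (1.596×10⁹)^(1/4).

T ≈ 200 K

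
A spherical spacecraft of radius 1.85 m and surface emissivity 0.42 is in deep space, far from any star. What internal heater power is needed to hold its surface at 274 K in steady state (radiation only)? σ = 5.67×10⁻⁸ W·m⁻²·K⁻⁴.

P ≈ 5770 W

P = εσ·4πr²·T⁴.
4πr² = 43.01 m²; T⁴ = 5.636×10⁹ K⁴.
P = 0.42·5.67×10⁻⁸·43.01·5.636×10⁹.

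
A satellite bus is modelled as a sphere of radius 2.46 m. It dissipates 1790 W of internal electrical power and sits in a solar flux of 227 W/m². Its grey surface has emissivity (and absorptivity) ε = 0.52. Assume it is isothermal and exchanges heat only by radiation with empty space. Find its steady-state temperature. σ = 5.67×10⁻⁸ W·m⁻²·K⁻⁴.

T ≈ 206 K

At steady state, absorbed solar power + internal power = radiated power.
Absorbed: α·S·A_cross = 0.52·227·19.01 = 2244 W (cross-section πr²).
Total input = 2244 + 1790 = 4034 W.
Radiated: εσ·A_surf·T⁴ with A_surf = 4πr² = 76.05 m².
T⁴ = 4034/(0.52·5.67×10⁻⁸·76.05) = 1.799×10⁹ K⁴.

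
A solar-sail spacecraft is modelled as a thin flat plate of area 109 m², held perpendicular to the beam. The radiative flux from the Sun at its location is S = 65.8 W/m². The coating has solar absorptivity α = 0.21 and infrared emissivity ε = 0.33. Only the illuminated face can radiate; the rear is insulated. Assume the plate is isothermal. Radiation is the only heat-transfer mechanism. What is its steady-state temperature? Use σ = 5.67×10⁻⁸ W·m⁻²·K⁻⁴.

At equilibrium, absorbed power = emitted power.
Absorbing cross-section = A = 109.0 m²; emitting surface = A = 109.0 m² (ratio 1).
αS·A_cross = εσ·A_surf·T⁴  ⇒  T⁴ = αS/(ε·1σ).
T⁴ = 0.210·65.8/(0.33·1·5.67×10⁻⁸) = 7.385×10⁸ K⁴.
T = (7.385×10⁸)^(1/4).

T ≈ 165 K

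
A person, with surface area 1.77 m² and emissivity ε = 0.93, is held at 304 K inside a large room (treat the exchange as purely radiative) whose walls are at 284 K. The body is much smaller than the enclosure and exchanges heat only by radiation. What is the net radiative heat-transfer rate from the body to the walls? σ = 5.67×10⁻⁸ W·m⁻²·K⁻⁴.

P_net ≈ 190 W

For a small grey body in a large enclosure: P_net = εσA(T_body⁴ − T_wall⁴).
A = 1.77 m²; T_body⁴ − T_wall⁴ = 8.541×10⁹ − 6.505×10⁹ = 2.035×10⁹ K⁴.
|P_net| = 0.93·5.67×10⁻⁸·1.770·2.035×10⁹.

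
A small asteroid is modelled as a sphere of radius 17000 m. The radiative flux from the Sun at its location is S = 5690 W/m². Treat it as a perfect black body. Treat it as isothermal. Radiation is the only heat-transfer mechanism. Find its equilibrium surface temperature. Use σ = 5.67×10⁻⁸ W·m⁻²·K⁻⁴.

T ≈ 398 K

At equilibrium, absorbed power = emitted power.
Absorbing cross-section = πr² = 9.079×10⁸ m²; emitting surface = 4πr² = 3.632×10⁹ m² (ratio 4).
S·A_cross = εσ·A_surf·T⁴  ⇒  T⁴ = S/(4σ).
T⁴ = 1.00·5690/(4·5.67×10⁻⁸) = 2.509×10¹⁰ K⁴.
T = (2.509×10¹⁰)^(1/4).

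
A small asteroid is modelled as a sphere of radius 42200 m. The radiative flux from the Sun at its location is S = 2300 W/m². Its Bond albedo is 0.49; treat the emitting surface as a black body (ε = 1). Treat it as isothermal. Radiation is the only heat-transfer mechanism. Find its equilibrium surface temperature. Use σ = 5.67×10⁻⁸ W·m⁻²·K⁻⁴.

At equilibrium, absorbed power = emitted power.
Absorbing cross-section = πr² = 5.595×10⁹ m²; emitting surface = 4πr² = 2.238×10¹⁰ m² (ratio 4).
(1−a)S·A_cross = εσ·A_surf·T⁴  ⇒  T⁴ = (1−a)S/(4σ).
T⁴ = 0.510·2300/(4·5.67×10⁻⁸) = 5.172×10⁹ K⁴.
T = (5.172×10⁹)^(1/4).

T ≈ 268 K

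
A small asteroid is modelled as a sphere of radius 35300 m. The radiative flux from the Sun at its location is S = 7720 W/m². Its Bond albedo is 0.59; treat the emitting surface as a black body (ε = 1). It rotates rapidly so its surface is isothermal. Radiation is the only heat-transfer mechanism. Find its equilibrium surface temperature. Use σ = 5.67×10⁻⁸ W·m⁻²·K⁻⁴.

T ≈ 344 K

At equilibrium, absorbed power = emitted power.
Absorbing cross-section = πr² = 3.915×10⁹ m²; emitting surface = 4πr² = 1.566×10¹⁰ m² (ratio 4).
(1−a)S·A_cross = εσ·A_surf·T⁴  ⇒  T⁴ = (1−a)S/(4σ).
T⁴ = 0.410·7720/(4·5.67×10⁻⁸) = 1.396×10¹⁰ K⁴.
T = (1.396×10¹⁰)^(1/4).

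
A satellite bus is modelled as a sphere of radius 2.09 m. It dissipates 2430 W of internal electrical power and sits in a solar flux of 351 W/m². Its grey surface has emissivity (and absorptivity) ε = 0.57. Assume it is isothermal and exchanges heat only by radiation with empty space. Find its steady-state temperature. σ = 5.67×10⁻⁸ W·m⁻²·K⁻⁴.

T ≈ 232 K

At steady state, absorbed solar power + internal power = radiated power.
Absorbed: α·S·A_cross = 0.57·351·13.72 = 2746 W (cross-section πr²).
Total input = 2746 + 2430 = 5176 W.
Radiated: εσ·A_surf·T⁴ with A_surf = 4πr² = 54.89 m².
T⁴ = 5176/(0.57·5.67×10⁻⁸·54.89) = 2.917×10⁹ K⁴.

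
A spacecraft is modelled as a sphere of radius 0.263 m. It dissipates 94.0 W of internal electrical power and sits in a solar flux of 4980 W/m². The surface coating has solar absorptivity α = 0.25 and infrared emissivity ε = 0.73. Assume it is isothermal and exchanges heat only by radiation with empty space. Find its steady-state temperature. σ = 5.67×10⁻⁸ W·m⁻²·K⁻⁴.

At steady state, absorbed solar power + internal power = radiated power.
Absorbed: α·S·A_cross = 0.25·4980·0.2173 = 270.5 W (cross-section πr²).
Total input = 270.5 + 94.0 = 364.5 W.
Radiated: εσ·A_surf·T⁴ with A_surf = 4πr² = 0.8692 m².
T⁴ = 364.5/(0.73·5.67×10⁻⁸·0.8692) = 1.013×10¹⁰ K⁴.

T ≈ 317 K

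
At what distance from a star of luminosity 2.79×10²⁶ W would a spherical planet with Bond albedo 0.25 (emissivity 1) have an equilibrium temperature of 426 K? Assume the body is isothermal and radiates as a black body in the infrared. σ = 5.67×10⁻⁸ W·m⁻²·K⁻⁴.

For an isothermal black-emitting sphere, (1−a)S·πr² = σ·4πr²·T⁴ ⇒ S = 4σT⁴/(1−a).
S = 4·5.67×10⁻⁸·(426)⁴/0.750 = 9959 W/m².
Flux falls as S = L/(4πd²), so d = √(L/(4πS)) = √(2.79×10²⁶/(4π·9959)).

d ≈ 4.72×10¹⁰ m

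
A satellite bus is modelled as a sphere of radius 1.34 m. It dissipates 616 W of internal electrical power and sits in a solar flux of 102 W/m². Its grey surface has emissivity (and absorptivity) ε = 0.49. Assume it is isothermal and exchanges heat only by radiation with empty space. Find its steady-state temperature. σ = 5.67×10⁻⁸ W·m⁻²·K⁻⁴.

At steady state, absorbed solar power + internal power = radiated power.
Absorbed: α·S·A_cross = 0.49·102·5.641 = 281.9 W (cross-section πr²).
Total input = 281.9 + 616 = 897.9 W.
Radiated: εσ·A_surf·T⁴ with A_surf = 4πr² = 22.56 m².
T⁴ = 897.9/(0.49·5.67×10⁻⁸·22.56) = 1.432×10⁹ K⁴.

T ≈ 195 K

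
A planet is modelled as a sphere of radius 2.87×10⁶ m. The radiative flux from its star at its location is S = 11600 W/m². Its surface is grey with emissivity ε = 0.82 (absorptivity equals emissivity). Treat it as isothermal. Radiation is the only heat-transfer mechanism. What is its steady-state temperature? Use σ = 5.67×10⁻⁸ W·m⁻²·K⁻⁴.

At equilibrium, absorbed power = emitted power.
Absorbing cross-section = πr² = 2.588×10¹³ m²; emitting surface = 4πr² = 1.035×10¹⁴ m² (ratio 4).
εS·A_cross = εσ·A_surf·T⁴  ⇒  T⁴ = S/(4σ)   (ε cancels).
T⁴ = 11600/(4·5.67×10⁻⁸) = 5.115×10¹⁰ K⁴.
T = (5.115×10¹⁰)^(1/4).

T ≈ 476 K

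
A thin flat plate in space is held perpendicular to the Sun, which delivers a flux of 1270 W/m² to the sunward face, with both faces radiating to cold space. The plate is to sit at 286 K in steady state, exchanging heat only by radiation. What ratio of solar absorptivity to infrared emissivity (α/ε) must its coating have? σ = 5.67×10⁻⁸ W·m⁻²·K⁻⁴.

α/ε ≈ 0.597

Balance: αS·A = εσ·2A·T⁴ ⇒ α/ε = 2σT⁴/S.
α/ε = 2·5.67×10⁻⁸·(286)⁴/1270 = 2·5.67×10⁻⁸·6.691×10⁹/1270.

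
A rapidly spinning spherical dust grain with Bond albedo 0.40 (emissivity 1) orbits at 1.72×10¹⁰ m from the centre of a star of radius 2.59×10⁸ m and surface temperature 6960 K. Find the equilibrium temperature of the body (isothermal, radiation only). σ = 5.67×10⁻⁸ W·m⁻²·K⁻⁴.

The star's surface emits σT_*⁴; at distance d the flux is S = σT_*⁴(R_*/d)².
S = 5.67×10⁻⁸·(6960)⁴·(2.59×10⁸/1.72×10¹⁰)² = 30170 W/m².
For an isothermal sphere T⁴ = (1−a)S/(4σ) = 7.981×10¹⁰ K⁴.

T ≈ 532 K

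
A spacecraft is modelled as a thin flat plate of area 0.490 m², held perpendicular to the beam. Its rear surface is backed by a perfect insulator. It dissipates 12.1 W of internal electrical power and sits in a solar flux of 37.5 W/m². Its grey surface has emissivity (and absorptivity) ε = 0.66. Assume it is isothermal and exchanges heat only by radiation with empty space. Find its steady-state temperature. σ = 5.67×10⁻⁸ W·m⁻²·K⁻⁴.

T ≈ 191 K

At steady state, absorbed solar power + internal power = radiated power.
Absorbed: α·S·A_cross = 0.66·37.5·0.4900 = 12.13 W (cross-section A).
Total input = 12.13 + 12.1 = 24.23 W.
Radiated: εσ·A_surf·T⁴ with A_surf = A = 0.4900 m².
T⁴ = 24.23/(0.66·5.67×10⁻⁸·0.4900) = 1.321×10⁹ K⁴.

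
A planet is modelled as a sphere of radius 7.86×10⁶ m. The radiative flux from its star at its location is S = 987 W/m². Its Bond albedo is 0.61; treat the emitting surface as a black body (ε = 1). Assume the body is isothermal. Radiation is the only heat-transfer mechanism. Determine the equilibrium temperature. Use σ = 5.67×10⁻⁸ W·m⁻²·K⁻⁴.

At equilibrium, absorbed power = emitted power.
Absorbing cross-section = πr² = 1.941×10¹⁴ m²; emitting surface = 4πr² = 7.763×10¹⁴ m² (ratio 4).
(1−a)S·A_cross = εσ·A_surf·T⁴  ⇒  T⁴ = (1−a)S/(4σ).
T⁴ = 0.390·987/(4·5.67×10⁻⁸) = 1.697×10⁹ K⁴.
T = (1.697×10⁹)^(1/4).

T ≈ 203 K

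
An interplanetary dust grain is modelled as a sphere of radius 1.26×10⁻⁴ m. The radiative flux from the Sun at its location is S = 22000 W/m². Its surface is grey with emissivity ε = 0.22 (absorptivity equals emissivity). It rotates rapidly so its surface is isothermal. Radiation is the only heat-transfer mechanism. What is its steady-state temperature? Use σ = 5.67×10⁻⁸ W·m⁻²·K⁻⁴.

T ≈ 558 K

At equilibrium, absorbed power = emitted power.
Absorbing cross-section = πr² = 4.988×10⁻⁸ m²; emitting surface = 4πr² = 1.995×10⁻⁷ m² (ratio 4).
εS·A_cross = εσ·A_surf·T⁴  ⇒  T⁴ = S/(4σ)   (ε cancels).
T⁴ = 22000/(4·5.67×10⁻⁸) = 9.700×10¹⁰ K⁴.
T = (9.700×10¹⁰)^(1/4).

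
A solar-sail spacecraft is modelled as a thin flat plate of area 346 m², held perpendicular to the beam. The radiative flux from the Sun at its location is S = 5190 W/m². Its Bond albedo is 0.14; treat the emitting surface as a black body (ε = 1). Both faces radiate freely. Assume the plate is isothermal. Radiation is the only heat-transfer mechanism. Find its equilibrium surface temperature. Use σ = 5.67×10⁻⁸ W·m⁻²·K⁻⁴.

T ≈ 445 K

At equilibrium, absorbed power = emitted power.
Absorbing cross-section = A = 346.0 m²; emitting surface = 2A = 692.0 m² (ratio 2).
(1−a)S·A_cross = εσ·A_surf·T⁴  ⇒  T⁴ = (1−a)S/(2σ).
T⁴ = 0.860·5190/(2·5.67×10⁻⁸) = 3.936×10¹⁰ K⁴.
T = (3.936×10¹⁰)^(1/4).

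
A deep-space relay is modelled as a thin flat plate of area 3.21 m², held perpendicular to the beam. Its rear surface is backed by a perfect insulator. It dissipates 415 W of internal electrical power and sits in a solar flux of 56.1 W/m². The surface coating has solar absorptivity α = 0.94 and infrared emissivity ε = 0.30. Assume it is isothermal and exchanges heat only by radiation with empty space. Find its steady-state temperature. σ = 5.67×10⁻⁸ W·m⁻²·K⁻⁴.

T ≈ 322 K

At steady state, absorbed solar power + internal power = radiated power.
Absorbed: α·S·A_cross = 0.94·56.1·3.210 = 169.3 W (cross-section A).
Total input = 169.3 + 415 = 584.3 W.
Radiated: εσ·A_surf·T⁴ with A_surf = A = 3.210 m².
T⁴ = 584.3/(0.30·5.67×10⁻⁸·3.210) = 1.070×10¹⁰ K⁴.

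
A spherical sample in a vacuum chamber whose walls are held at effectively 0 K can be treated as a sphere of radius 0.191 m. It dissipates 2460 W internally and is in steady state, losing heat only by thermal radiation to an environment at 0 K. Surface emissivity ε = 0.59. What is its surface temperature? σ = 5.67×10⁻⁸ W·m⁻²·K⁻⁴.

Steady state: internal power = radiated power, P = εσA T⁴.
Radiating area A = 4πr² = 0.4584 m².
T⁴ = P/(εσA) = 2460/(0.59·5.67×10⁻⁸·0.4584) = 1.604×10¹¹ K⁴.
T = (1.604×10¹¹)^(1/4).

T ≈ 633 K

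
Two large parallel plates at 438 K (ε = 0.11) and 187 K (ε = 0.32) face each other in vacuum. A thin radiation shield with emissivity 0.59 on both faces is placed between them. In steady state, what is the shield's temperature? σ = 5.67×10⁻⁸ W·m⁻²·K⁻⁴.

In steady state the net flux on the hot side equals that on the cold side.
σ(T₁⁴−T_s⁴)/D₁ = σ(T_s⁴−T₂⁴)/D₂, with D₁ = 1/ε₁+1/ε_s−1 = 9.786, D₂ = 1/ε_s+1/ε₂−1 = 3.820.
Solve for T_s⁴: T_s⁴ = (D₂·T₁⁴ + D₁·T₂⁴)/(D₁+D₂) = 1.121×10¹⁰ K⁴.

T_s ≈ 325 K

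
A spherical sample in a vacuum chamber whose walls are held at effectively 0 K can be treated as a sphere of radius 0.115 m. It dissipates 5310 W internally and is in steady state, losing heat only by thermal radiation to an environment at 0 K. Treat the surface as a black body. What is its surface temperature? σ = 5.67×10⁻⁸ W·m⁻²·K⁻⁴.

T ≈ 866 K

Steady state: internal power = radiated power, P = εσA T⁴.
Radiating area A = 4πr² = 0.1662 m².
T⁴ = P/(εσA) = 5310/(1.0·5.67×10⁻⁸·0.1662) = 5.635×10¹¹ K⁴.
T = (5.635×10¹¹)^(1/4).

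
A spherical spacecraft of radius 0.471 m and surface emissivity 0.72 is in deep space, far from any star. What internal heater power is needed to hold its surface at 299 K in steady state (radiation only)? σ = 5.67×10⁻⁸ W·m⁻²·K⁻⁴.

P = εσ·4πr²·T⁴.
4πr² = 2.788 m²; T⁴ = 7.993×10⁹ K⁴.
P = 0.72·5.67×10⁻⁸·2.788·7.993×10⁹.

P ≈ 910 W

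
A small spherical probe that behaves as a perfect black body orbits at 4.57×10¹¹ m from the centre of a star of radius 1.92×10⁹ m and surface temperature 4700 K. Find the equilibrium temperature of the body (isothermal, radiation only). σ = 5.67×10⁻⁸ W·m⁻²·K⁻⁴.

T ≈ 215 K

The star's surface emits σT_*⁴; at distance d the flux is S = σT_*⁴(R_*/d)².
S = 5.67×10⁻⁸·(4700)⁴·(1.92×10⁹/4.57×10¹¹)² = 488.4 W/m².
For an isothermal sphere T⁴ = (1−a)S/(4σ) = 2.153×10⁹ K⁴.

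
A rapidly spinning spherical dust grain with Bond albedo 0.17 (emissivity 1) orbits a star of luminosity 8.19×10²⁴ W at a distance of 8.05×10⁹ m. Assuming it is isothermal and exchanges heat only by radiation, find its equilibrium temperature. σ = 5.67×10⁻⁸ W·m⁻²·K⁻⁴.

First find the stellar flux at distance d: S = L/(4πd²) = 8.19×10²⁴/(4π·(8.05×10⁹)²) = 10060 W/m².
For an isothermal sphere, absorbed (1−a)S·πr² = emitted σ·4πr²·T⁴, so T⁴ = (1−a)S/(4σ).
T⁴ = 0.830·10060/(4·5.67×10⁻⁸) = 3.681×10¹⁰ K⁴.

T ≈ 438 K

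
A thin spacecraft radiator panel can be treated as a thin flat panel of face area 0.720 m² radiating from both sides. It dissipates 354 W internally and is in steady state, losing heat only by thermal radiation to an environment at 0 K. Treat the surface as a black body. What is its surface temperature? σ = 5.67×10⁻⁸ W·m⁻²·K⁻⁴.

T ≈ 257 K

Steady state: internal power = radiated power, P = εσA T⁴.
Radiating area A = 2·0.720 = 1.440 m².
T⁴ = P/(εσA) = 354/(1.0·5.67×10⁻⁸·1.440) = 4.336×10⁹ K⁴.
T = (4.336×10⁹)^(1/4).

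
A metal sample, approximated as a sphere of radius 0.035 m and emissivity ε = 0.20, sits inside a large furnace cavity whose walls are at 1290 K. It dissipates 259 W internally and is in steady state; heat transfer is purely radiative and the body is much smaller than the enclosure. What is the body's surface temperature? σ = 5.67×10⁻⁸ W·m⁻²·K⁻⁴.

T ≈ 1440 K

For a small grey body in a large enclosure, net radiated power = εσA(T⁴ − T_w⁴).
Steady state: P = εσA(T⁴ − T_w⁴) with A = 4πr² = 0.01539 m².
T⁴ = P/(εσA) + T_w⁴ = 259/(0.20·5.67×10⁻⁸·0.01539) + (1290)⁴
    = 1.484×10¹² + 2.769×10¹² = 4.253×10¹² K⁴.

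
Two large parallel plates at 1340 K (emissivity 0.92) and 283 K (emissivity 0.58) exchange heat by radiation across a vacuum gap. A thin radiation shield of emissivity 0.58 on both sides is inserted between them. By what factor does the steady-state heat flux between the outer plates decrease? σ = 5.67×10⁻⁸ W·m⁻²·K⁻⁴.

Without shield: q₀ = σΔ(T⁴)/(1/ε₁+1/ε₂−1) with denominator 1.811.
With shield the two gaps are in series; the resistances add: (1/ε₁+1/ε_s−1)+(1/ε_s+1/ε₂−1) = 1.811+2.448 = 4.259.
Heat-flux ratio q₀/q = 4.259/1.811.

factor ≈ 2.35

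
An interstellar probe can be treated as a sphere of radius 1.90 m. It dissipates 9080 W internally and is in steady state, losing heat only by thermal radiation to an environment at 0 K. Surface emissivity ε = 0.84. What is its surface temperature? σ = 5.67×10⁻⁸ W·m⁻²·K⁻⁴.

T ≈ 255 K

Steady state: internal power = radiated power, P = εσA T⁴.
Radiating area A = 4πr² = 45.36 m².
T⁴ = P/(εσA) = 9080/(0.84·5.67×10⁻⁸·45.36) = 4.202×10⁹ K⁴.
T = (4.202×10⁹)^(1/4).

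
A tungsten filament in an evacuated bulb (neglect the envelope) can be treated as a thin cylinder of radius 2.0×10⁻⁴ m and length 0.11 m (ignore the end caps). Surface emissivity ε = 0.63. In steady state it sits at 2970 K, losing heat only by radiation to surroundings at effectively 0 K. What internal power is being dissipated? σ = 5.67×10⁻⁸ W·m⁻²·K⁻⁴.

P ≈ 384 W

Steady state: P = εσA T⁴.
A = 2πrL = 1.382×10⁻⁴ m²; T⁴ = (2970)⁴ = 7.781×10¹³ K⁴.
P = 0.63 × 5.67×10⁻⁸ × 1.382×10⁻⁴ × 7.781×10¹³.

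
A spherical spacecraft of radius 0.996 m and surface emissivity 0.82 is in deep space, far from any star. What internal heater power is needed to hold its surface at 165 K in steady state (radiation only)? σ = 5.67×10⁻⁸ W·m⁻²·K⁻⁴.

P ≈ 430 W

P = εσ·4πr²·T⁴.
4πr² = 12.47 m²; T⁴ = 7.412×10⁸ K⁴.
P = 0.82·5.67×10⁻⁸·12.47·7.412×10⁸.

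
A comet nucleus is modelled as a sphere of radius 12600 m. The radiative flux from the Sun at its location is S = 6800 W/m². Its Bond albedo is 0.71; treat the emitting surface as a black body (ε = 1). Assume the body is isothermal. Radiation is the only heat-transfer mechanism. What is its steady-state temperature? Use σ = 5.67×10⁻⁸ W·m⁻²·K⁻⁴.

At equilibrium, absorbed power = emitted power.
Absorbing cross-section = πr² = 4.988×10⁸ m²; emitting surface = 4πr² = 1.995×10⁹ m² (ratio 4).
(1−a)S·A_cross = εσ·A_surf·T⁴  ⇒  T⁴ = (1−a)S/(4σ).
T⁴ = 0.290·6800/(4·5.67×10⁻⁸) = 8.695×10⁹ K⁴.
T = (8.695×10⁹)^(1/4).

T ≈ 305 K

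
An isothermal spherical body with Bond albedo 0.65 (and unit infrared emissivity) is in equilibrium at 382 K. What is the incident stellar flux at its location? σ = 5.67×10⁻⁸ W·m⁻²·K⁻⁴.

(1−a)S·πr² = σ·4πr²·T⁴ ⇒ S = 4σT⁴/(1−a).
S = 4·5.67×10⁻⁸·2.129×10¹⁰/0.350.

S ≈ 13800 W/m²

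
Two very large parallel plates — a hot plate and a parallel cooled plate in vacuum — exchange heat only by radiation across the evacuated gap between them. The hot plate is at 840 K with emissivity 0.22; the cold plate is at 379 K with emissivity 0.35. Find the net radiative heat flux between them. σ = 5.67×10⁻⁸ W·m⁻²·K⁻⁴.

q ≈ 4230 W/m²

For two infinite grey parallel plates, q = σ(T₁⁴ − T₂⁴)/(1/ε₁ + 1/ε₂ − 1).
T₁⁴ − T₂⁴ = 4.979×10¹¹ − 2.063×10¹⁰ = 4.772×10¹¹ K⁴.
1/ε₁ + 1/ε₂ − 1 = 4.545 + 2.857 − 1 = 6.403.
q = 5.67×10⁻⁸ × 4.772×10¹¹ / 6.403.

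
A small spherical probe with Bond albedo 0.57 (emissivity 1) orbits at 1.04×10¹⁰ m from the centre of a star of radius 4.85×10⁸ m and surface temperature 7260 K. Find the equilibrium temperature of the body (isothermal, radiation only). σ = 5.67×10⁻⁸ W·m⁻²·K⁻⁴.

T ≈ 898 K

The star's surface emits σT_*⁴; at distance d the flux is S = σT_*⁴(R_*/d)².
S = 5.67×10⁻⁸·(7260)⁴·(4.85×10⁸/1.04×10¹⁰)² = 3.426×10⁵ W/m².
For an isothermal sphere T⁴ = (1−a)S/(4σ) = 6.495×10¹¹ K⁴.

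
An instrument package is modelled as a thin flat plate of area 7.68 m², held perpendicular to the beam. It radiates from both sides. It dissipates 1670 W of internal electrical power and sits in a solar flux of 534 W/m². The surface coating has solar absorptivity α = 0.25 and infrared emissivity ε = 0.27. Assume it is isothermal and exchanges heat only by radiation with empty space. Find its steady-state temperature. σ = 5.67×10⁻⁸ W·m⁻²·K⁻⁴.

T ≈ 327 K

At steady state, absorbed solar power + internal power = radiated power.
Absorbed: α·S·A_cross = 0.25·534·7.680 = 1025 W (cross-section A).
Total input = 1025 + 1670 = 2695 W.
Radiated: εσ·A_surf·T⁴ with A_surf = 2A = 15.36 m².
T⁴ = 2695/(0.27·5.67×10⁻⁸·15.36) = 1.146×10¹⁰ K⁴.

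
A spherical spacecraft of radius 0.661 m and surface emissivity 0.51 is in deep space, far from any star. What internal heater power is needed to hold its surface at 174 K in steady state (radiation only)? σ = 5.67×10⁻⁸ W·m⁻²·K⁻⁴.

P ≈ 146 W

P = εσ·4πr²·T⁴.
4πr² = 5.491 m²; T⁴ = 9.166×10⁸ K⁴.
P = 0.51·5.67×10⁻⁸·5.491·9.166×10⁸.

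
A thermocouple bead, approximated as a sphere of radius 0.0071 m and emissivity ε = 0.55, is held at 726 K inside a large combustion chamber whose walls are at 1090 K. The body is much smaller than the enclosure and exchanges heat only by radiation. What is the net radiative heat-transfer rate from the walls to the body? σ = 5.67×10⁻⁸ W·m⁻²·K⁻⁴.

For a small grey body in a large enclosure: P_net = εσA(T_body⁴ − T_wall⁴).
A = 4πr² = 6.335×10⁻⁴ m²; T_body⁴ − T_wall⁴ = 2.778×10¹¹ − 1.412×10¹² = -1.134×10¹² K⁴.
|P_net| = 0.55·5.67×10⁻⁸·6.335×10⁻⁴·1.134×10¹².

P_net ≈ 22.4 W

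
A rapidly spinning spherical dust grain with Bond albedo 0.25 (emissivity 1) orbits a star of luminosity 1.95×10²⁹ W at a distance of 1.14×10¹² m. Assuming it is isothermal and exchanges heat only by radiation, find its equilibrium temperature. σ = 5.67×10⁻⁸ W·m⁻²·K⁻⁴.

T ≈ 446 K

First find the stellar flux at distance d: S = L/(4πd²) = 1.95×10²⁹/(4π·(1.14×10¹²)²) = 11940 W/m².
For an isothermal sphere, absorbed (1−a)S·πr² = emitted σ·4πr²·T⁴, so T⁴ = (1−a)S/(4σ).
T⁴ = 0.750·11940/(4·5.67×10⁻⁸) = 3.949×10¹⁰ K⁴.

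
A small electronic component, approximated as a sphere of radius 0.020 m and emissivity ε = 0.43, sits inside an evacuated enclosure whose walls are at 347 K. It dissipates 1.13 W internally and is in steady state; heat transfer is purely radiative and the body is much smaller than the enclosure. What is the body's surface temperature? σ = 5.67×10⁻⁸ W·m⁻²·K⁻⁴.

T ≈ 392 K

For a small grey body in a large enclosure, net radiated power = εσA(T⁴ − T_w⁴).
Steady state: P = εσA(T⁴ − T_w⁴) with A = 4πr² = 0.005027 m².
T⁴ = P/(εσA) + T_w⁴ = 1.13/(0.43·5.67×10⁻⁸·0.005027) + (347)⁴
    = 9.221×10⁹ + 1.450×10¹⁰ = 2.372×10¹⁰ K⁴.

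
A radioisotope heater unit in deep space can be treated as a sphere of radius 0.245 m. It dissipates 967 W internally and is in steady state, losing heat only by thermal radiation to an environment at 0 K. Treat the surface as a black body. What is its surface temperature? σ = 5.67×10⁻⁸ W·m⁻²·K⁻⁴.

T ≈ 388 K

Steady state: internal power = radiated power, P = εσA T⁴.
Radiating area A = 4πr² = 0.7543 m².
T⁴ = P/(εσA) = 967/(1.0·5.67×10⁻⁸·0.7543) = 2.261×10¹⁰ K⁴.
T = (2.261×10¹⁰)^(1/4).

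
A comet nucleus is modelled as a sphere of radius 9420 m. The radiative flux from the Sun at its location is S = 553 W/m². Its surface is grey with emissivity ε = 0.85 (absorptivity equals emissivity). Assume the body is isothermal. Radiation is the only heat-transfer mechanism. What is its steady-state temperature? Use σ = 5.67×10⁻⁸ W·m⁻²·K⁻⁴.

T ≈ 222 K

At equilibrium, absorbed power = emitted power.
Absorbing cross-section = πr² = 2.788×10⁸ m²; emitting surface = 4πr² = 1.115×10⁹ m² (ratio 4).
εS·A_cross = εσ·A_surf·T⁴  ⇒  T⁴ = S/(4σ)   (ε cancels).
T⁴ = 553/(4·5.67×10⁻⁸) = 2.438×10⁹ K⁴.
T = (2.438×10⁹)^(1/4).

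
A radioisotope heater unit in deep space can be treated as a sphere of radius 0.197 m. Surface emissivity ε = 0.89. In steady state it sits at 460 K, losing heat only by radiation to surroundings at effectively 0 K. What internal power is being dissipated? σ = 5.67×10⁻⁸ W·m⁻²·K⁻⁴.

P ≈ 1100 W

Steady state: P = εσA T⁴.
A = 4πr² = 0.4877 m²; T⁴ = (460)⁴ = 4.477×10¹⁰ K⁴.
P = 0.89 × 5.67×10⁻⁸ × 0.4877 × 4.477×10¹⁰.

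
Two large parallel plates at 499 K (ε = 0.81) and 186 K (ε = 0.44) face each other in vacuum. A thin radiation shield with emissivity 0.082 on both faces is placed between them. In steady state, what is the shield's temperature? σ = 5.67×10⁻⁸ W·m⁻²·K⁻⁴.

In steady state the net flux on the hot side equals that on the cold side.
σ(T₁⁴−T_s⁴)/D₁ = σ(T_s⁴−T₂⁴)/D₂, with D₁ = 1/ε₁+1/ε_s−1 = 12.43, D₂ = 1/ε_s+1/ε₂−1 = 13.47.
Solve for T_s⁴: T_s⁴ = (D₂·T₁⁴ + D₁·T₂⁴)/(D₁+D₂) = 3.282×10¹⁰ K⁴.

T_s ≈ 426 K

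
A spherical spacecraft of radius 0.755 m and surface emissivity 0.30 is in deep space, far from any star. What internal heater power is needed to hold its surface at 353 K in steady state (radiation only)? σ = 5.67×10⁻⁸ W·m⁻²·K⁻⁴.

P = εσ·4πr²·T⁴.
4πr² = 7.163 m²; T⁴ = 1.553×10¹⁰ K⁴.
P = 0.30·5.67×10⁻⁸·7.163·1.553×10¹⁰.

P ≈ 1890 W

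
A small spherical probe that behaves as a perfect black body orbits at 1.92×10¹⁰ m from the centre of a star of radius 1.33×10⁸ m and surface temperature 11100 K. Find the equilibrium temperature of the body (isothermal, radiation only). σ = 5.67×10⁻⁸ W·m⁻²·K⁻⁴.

T ≈ 653 K

The star's surface emits σT_*⁴; at distance d the flux is S = σT_*⁴(R_*/d)².
S = 5.67×10⁻⁸·(11100)⁴·(1.33×10⁸/1.92×10¹⁰)² = 41300 W/m².
For an isothermal sphere T⁴ = (1−a)S/(4σ) = 1.821×10¹¹ K⁴.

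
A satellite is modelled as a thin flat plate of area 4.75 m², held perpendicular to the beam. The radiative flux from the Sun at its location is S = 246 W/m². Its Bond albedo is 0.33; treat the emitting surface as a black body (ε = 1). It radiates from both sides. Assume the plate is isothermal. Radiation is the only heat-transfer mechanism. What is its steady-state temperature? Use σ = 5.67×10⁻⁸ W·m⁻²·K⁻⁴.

At equilibrium, absorbed power = emitted power.
Absorbing cross-section = A = 4.750 m²; emitting surface = 2A = 9.500 m² (ratio 2).
(1−a)S·A_cross = εσ·A_surf·T⁴  ⇒  T⁴ = (1−a)S/(2σ).
T⁴ = 0.670·246/(2·5.67×10⁻⁸) = 1.453×10⁹ K⁴.
T = (1.453×10⁹)^(1/4).

T ≈ 195 K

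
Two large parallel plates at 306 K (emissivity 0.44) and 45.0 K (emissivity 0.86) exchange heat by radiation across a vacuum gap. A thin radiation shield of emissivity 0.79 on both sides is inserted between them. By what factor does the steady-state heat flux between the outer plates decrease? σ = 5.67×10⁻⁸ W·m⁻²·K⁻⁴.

factor ≈ 1.63

Without shield: q₀ = σΔ(T⁴)/(1/ε₁+1/ε₂−1) with denominator 2.436.
With shield the two gaps are in series; the resistances add: (1/ε₁+1/ε_s−1)+(1/ε_s+1/ε₂−1) = 2.539+1.429 = 3.967.
Heat-flux ratio q₀/q = 3.967/2.436.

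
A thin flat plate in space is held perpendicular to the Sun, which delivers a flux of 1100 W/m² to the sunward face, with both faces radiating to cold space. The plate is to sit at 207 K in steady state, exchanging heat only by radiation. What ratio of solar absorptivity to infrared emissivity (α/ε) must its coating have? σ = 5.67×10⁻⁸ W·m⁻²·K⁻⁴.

Balance: αS·A = εσ·2A·T⁴ ⇒ α/ε = 2σT⁴/S.
α/ε = 2·5.67×10⁻⁸·(207)⁴/1100 = 2·5.67×10⁻⁸·1.836×10⁹/1100.

α/ε ≈ 0.189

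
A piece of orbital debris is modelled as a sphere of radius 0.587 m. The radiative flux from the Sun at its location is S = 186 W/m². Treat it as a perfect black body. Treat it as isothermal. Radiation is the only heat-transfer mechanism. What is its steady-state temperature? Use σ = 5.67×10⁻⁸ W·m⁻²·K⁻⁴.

T ≈ 169 K

At equilibrium, absorbed power = emitted power.
Absorbing cross-section = πr² = 1.082 m²; emitting surface = 4πr² = 4.330 m² (ratio 4).
S·A_cross = εσ·A_surf·T⁴  ⇒  T⁴ = S/(4σ).
T⁴ = 1.00·186/(4·5.67×10⁻⁸) = 8.201×10⁸ K⁴.
T = (8.201×10⁸)^(1/4).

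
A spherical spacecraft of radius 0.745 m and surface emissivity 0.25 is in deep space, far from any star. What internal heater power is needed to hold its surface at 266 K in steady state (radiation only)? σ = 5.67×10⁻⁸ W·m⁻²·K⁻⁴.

P = εσ·4πr²·T⁴.
4πr² = 6.975 m²; T⁴ = 5.006×10⁹ K⁴.
P = 0.25·5.67×10⁻⁸·6.975·5.006×10⁹.

P ≈ 495 W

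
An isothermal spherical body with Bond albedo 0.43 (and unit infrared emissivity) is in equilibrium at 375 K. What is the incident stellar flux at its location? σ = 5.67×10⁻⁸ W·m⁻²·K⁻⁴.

(1−a)S·πr² = σ·4πr²·T⁴ ⇒ S = 4σT⁴/(1−a).
S = 4·5.67×10⁻⁸·1.978×10¹⁰/0.570.

S ≈ 7870 W/m²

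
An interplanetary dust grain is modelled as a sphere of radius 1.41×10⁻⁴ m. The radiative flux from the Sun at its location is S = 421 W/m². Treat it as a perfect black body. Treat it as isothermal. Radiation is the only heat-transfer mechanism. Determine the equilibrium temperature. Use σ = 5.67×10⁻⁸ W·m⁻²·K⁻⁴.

At equilibrium, absorbed power = emitted power.
Absorbing cross-section = πr² = 6.246×10⁻⁸ m²; emitting surface = 4πr² = 2.498×10⁻⁷ m² (ratio 4).
S·A_cross = εσ·A_surf·T⁴  ⇒  T⁴ = S/(4σ).
T⁴ = 1.00·421/(4·5.67×10⁻⁸) = 1.856×10⁹ K⁴.
T = (1.856×10⁹)^(1/4).

T ≈ 208 K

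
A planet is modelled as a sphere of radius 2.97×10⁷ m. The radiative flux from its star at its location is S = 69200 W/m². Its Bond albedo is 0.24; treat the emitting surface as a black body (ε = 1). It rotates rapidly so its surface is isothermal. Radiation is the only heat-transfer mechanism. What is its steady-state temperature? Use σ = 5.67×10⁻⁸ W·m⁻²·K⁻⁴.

At equilibrium, absorbed power = emitted power.
Absorbing cross-section = πr² = 2.771×10¹⁵ m²; emitting surface = 4πr² = 1.108×10¹⁶ m² (ratio 4).
(1−a)S·A_cross = εσ·A_surf·T⁴  ⇒  T⁴ = (1−a)S/(4σ).
T⁴ = 0.760·69200/(4·5.67×10⁻⁸) = 2.319×10¹¹ K⁴.
T = (2.319×10¹¹)^(1/4).

T ≈ 694 K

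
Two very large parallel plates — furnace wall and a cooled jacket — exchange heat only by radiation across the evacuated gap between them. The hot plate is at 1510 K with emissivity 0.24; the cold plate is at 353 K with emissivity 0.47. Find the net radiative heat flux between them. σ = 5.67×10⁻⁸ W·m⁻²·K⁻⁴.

q ≈ 55500 W/m²

For two infinite grey parallel plates, q = σ(T₁⁴ − T₂⁴)/(1/ε₁ + 1/ε₂ − 1).
T₁⁴ − T₂⁴ = 5.199×10¹² − 1.553×10¹⁰ = 5.183×10¹² K⁴.
1/ε₁ + 1/ε₂ − 1 = 4.167 + 2.128 − 1 = 5.294.
q = 5.67×10⁻⁸ × 5.183×10¹² / 5.294.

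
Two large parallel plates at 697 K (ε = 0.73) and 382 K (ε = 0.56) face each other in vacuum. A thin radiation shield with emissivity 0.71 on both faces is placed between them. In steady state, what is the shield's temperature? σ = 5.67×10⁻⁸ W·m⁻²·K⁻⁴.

T_s ≈ 612 K

In steady state the net flux on the hot side equals that on the cold side.
σ(T₁⁴−T_s⁴)/D₁ = σ(T_s⁴−T₂⁴)/D₂, with D₁ = 1/ε₁+1/ε_s−1 = 1.778, D₂ = 1/ε_s+1/ε₂−1 = 2.194.
Solve for T_s⁴: T_s⁴ = (D₂·T₁⁴ + D₁·T₂⁴)/(D₁+D₂) = 1.399×10¹¹ K⁴.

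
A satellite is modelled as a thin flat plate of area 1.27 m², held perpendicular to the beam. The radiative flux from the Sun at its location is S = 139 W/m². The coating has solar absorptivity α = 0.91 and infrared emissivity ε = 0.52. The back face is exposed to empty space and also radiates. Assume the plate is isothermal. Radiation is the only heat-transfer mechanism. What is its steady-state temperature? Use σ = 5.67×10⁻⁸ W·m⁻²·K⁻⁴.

At equilibrium, absorbed power = emitted power.
Absorbing cross-section = A = 1.270 m²; emitting surface = 2A = 2.540 m² (ratio 2).
αS·A_cross = εσ·A_surf·T⁴  ⇒  T⁴ = αS/(ε·2σ).
T⁴ = 0.910·139/(0.52·2·5.67×10⁻⁸) = 2.145×10⁹ K⁴.
T = (2.145×10⁹)^(1/4).

T ≈ 215 K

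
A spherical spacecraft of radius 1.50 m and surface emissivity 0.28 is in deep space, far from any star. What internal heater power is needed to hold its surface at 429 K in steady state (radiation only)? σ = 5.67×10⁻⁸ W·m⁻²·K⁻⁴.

P ≈ 15200 W

P = εσ·4πr²·T⁴.
4πr² = 28.27 m²; T⁴ = 3.387×10¹⁰ K⁴.
P = 0.28·5.67×10⁻⁸·28.27·3.387×10¹⁰.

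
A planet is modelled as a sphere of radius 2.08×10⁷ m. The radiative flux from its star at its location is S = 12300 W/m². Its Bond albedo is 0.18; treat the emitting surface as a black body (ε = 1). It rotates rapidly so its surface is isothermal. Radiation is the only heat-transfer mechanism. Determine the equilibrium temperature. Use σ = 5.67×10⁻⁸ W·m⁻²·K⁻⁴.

At equilibrium, absorbed power = emitted power.
Absorbing cross-section = πr² = 1.359×10¹⁵ m²; emitting surface = 4πr² = 5.437×10¹⁵ m² (ratio 4).
(1−a)S·A_cross = εσ·A_surf·T⁴  ⇒  T⁴ = (1−a)S/(4σ).
T⁴ = 0.820·12300/(4·5.67×10⁻⁸) = 4.447×10¹⁰ K⁴.
T = (4.447×10¹⁰)^(1/4).

T ≈ 459 K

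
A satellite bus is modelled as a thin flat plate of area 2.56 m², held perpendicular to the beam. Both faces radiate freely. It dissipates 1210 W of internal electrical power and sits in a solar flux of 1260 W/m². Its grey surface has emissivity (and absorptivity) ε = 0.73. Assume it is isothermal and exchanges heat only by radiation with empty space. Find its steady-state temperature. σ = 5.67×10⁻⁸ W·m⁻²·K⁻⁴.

At steady state, absorbed solar power + internal power = radiated power.
Absorbed: α·S·A_cross = 0.73·1260·2.560 = 2355 W (cross-section A).
Total input = 2355 + 1210 = 3565 W.
Radiated: εσ·A_surf·T⁴ with A_surf = 2A = 5.120 m².
T⁴ = 3565/(0.73·5.67×10⁻⁸·5.120) = 1.682×10¹⁰ K⁴.

T ≈ 360 K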